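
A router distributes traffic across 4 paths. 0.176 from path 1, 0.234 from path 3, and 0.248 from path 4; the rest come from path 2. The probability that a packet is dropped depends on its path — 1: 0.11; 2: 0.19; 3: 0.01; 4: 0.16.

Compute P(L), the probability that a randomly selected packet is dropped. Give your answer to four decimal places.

0.1264

P(2) = 1 − (0.176 + 0.234 + 0.248) = 0.342.
By the law of total probability,
P(L) = P(L|1)·P(1) + P(L|2)·P(2) + P(L|3)·P(3) + P(L|4)·P(4)
      = 0.11·0.176 + 0.19·0.342 + 0.01·0.234 + 0.16·0.248
      = 0.01936 + 0.06498 + 0.00234 + 0.03968 = 0.12636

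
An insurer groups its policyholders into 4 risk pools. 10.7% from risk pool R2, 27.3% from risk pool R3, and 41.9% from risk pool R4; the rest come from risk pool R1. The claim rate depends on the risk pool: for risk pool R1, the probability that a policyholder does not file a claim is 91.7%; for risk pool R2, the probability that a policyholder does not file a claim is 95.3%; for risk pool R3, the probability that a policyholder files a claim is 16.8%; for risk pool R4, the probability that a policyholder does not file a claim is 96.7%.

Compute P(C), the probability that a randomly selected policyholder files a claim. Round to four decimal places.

P(R1) = 1 − (0.107 + 0.273 + 0.419) = 0.201.
P(C|R1) = 1 − 0.917 = 0.083.
P(C|R2) = 1 − 0.953 = 0.047.
P(C|R4) = 1 − 0.967 = 0.033.
P(C) = P(C|R1)·P(R1) + P(C|R2)·P(R2) + P(C|R3)·P(R3) + P(C|R4)·P(R4)
      = 0.083·0.201 + 0.047·0.107 + 0.168·0.273 + 0.033·0.419
      = 0.016683 + 0.005029 + 0.045864 + 0.013827 = 0.081403

0.0814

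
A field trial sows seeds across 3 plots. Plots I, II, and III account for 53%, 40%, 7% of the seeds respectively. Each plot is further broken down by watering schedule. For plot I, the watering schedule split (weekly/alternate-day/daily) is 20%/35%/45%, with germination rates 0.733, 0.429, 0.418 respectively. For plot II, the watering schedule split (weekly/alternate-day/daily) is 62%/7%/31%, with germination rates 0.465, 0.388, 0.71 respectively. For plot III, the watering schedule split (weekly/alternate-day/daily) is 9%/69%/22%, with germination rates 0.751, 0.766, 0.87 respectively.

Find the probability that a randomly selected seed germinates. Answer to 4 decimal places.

P(G|I) = 0.2·0.733 + 0.35·0.429 + 0.45·0.418 = 0.1466 + 0.15015 + 0.1881 = 0.48485
P(G|II) = 0.62·0.465 + 0.07·0.388 + 0.31·0.71 = 0.2883 + 0.02716 + 0.2201 = 0.53556
P(G|III) = 0.09·0.751 + 0.69·0.766 + 0.22·0.87 = 0.06759 + 0.52854 + 0.1914 = 0.78753
By total probability over the outer partition,
P(G) = 0.53·0.48485 + 0.4·0.53556 + 0.07·0.78753
      = 0.2569705 + 0.214224 + 0.0551271 = 0.5263216

P(G) ≈ 0.5263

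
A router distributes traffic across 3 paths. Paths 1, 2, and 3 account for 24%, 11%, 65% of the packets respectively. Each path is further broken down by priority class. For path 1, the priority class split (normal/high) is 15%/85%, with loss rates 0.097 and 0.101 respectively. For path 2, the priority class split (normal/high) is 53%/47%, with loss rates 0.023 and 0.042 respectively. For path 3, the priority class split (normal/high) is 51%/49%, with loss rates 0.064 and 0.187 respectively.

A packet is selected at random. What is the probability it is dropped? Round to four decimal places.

P(L) ≈ 0.1084

P(L|1) = 0.15·0.097 + 0.85·0.101 = 0.01455 + 0.08585 = 0.1004
P(L|2) = 0.53·0.023 + 0.47·0.042 = 0.01219 + 0.01974 = 0.03193
P(L|3) = 0.51·0.064 + 0.49·0.187 = 0.03264 + 0.09163 = 0.12427
By total probability over the outer partition,
P(L) = 0.24·0.1004 + 0.11·0.03193 + 0.65·0.12427
      = 0.024096 + 0.0035123 + 0.0807755 = 0.1083838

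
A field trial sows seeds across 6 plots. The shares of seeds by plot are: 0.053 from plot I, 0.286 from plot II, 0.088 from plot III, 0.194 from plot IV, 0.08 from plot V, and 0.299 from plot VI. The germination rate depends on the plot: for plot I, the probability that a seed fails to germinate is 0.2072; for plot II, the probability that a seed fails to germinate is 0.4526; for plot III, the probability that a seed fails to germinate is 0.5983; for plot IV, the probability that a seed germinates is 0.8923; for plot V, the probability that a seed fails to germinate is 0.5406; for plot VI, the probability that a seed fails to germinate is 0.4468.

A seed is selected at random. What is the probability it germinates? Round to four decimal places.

P(G|I) = 1 − 0.2072 = 0.7928.
P(G|II) = 1 − 0.4526 = 0.5474.
P(G|III) = 1 − 0.5983 = 0.4017.
P(G|V) = 1 − 0.5406 = 0.4594.
P(G|VI) = 1 − 0.4468 = 0.5532.
P(G) = P(G|I)·P(I) + P(G|II)·P(II) + P(G|III)·P(III) + P(G|IV)·P(IV) + P(G|V)·P(V) + P(G|VI)·P(VI)
      = 0.7928·0.053 + 0.5474·0.286 + 0.4017·0.088 + 0.8923·0.194 + 0.4594·0.08 + 0.5532·0.299
      = 0.0420184 + 0.1565564 + 0.0353496 + 0.1731062 + 0.036752 + 0.1654068 = 0.6091894

0.6092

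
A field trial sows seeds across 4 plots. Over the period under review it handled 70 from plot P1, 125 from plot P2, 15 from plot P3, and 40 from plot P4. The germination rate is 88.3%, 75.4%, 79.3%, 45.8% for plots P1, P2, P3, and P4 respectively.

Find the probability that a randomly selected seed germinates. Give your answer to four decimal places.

P(G) ≈ 0.7451

Total: 70 + 125 + 15 + 40 = 250.
P(P1) = 70/250 = 0.28. P(P2) = 125/250 = 0.5. P(P3) = 15/250 = 0.06. P(P4) = 40/250 = 0.16.
P(G) = P(G|P1)·P(P1) + P(G|P2)·P(P2) + P(G|P3)·P(P3) + P(G|P4)·P(P4)
      = 0.883·0.28 + 0.754·0.5 + 0.793·0.06 + 0.458·0.16
      = 0.24724 + 0.377 + 0.04758 + 0.07328 = 0.7451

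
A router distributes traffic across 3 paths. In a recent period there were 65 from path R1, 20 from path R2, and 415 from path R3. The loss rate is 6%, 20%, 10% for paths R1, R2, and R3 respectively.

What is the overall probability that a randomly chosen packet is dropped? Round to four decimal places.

P(L) ≈ 0.0988

Total: 65 + 20 + 415 = 500.
P(R1) = 65/500 = 0.13. P(R2) = 20/500 = 0.04. P(R3) = 415/500 = 0.83.
By the law of total probability,
P(L) = P(L|R1)·P(R1) + P(L|R2)·P(R2) + P(L|R3)·P(R3)
      = 0.06·0.13 + 0.2·0.04 + 0.1·0.83
      = 0.0078 + 0.008 + 0.083 = 0.0988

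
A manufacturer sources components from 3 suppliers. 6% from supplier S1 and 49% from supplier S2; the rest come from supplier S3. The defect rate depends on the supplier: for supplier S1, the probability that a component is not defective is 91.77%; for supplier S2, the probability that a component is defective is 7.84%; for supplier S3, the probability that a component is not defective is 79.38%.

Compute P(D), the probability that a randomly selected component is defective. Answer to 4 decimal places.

0.1361

P(S3) = 1 − (0.06 + 0.49) = 0.45.
P(D|S1) = 1 − 0.9177 = 0.0823.
P(D|S3) = 1 − 0.7938 = 0.2062.
By the law of total probability,
P(D) = P(D|S1)·P(S1) + P(D|S2)·P(S2) + P(D|S3)·P(S3)
      = 0.0823·0.06 + 0.0784·0.49 + 0.2062·0.45
      = 0.004938 + 0.038416 + 0.09279 = 0.136144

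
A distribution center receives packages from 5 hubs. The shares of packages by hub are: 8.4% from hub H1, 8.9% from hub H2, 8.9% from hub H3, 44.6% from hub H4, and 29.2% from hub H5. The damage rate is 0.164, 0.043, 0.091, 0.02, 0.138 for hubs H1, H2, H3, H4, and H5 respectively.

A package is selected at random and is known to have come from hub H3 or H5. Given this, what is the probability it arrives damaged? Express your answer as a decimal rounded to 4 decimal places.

P(D|S) ≈ 0.1270

Let S = {H3, H5}.
P(S) = 0.089 + 0.292 = 0.381.
P(D ∩ S) = 0.091·0.089 + 0.138·0.292 = 0.008099 + 0.040296 = 0.048395.
P(D | S) = 0.048395 / 0.381 = 0.127021…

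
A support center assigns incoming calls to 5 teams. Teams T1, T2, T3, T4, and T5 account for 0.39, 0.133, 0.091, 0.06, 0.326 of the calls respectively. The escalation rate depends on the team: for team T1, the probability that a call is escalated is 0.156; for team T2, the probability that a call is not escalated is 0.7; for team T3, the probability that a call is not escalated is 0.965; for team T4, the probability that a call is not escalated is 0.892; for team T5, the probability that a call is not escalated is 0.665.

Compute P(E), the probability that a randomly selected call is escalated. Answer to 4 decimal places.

P(E|T2) = 1 − 0.7 = 0.3.
P(E|T3) = 1 − 0.965 = 0.035.
P(E|T4) = 1 − 0.892 = 0.108.
P(E|T5) = 1 − 0.665 = 0.335.
P(E) = P(E|T1)·P(T1) + P(E|T2)·P(T2) + P(E|T3)·P(T3) + P(E|T4)·P(T4) + P(E|T5)·P(T5)
      = 0.156·0.39 + 0.3·0.133 + 0.035·0.091 + 0.108·0.06 + 0.335·0.326
      = 0.06084 + 0.0399 + 0.003185 + 0.00648 + 0.10921 = 0.219615

0.2196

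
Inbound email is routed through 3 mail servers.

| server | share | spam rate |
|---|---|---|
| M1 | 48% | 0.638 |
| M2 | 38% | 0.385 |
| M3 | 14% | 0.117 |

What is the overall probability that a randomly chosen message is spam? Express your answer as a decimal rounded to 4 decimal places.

P(S) = P(S|M1)·P(M1) + P(S|M2)·P(M2) + P(S|M3)·P(M3)
      = 0.638·0.48 + 0.385·0.38 + 0.117·0.14
      = 0.30624 + 0.1463 + 0.01638 = 0.46892

0.4689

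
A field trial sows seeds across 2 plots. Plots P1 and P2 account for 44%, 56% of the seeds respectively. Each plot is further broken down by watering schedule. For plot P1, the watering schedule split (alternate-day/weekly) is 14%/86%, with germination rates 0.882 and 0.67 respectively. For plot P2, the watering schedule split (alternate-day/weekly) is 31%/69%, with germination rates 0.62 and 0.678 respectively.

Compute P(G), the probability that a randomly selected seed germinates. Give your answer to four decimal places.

P(G) ≈ 0.6775

P(G|P1) = 0.14·0.882 + 0.86·0.67 = 0.12348 + 0.5762 = 0.69968
P(G|P2) = 0.31·0.62 + 0.69·0.678 = 0.1922 + 0.46782 = 0.66002
Then overall,
P(G) = 0.44·0.69968 + 0.56·0.66002
      = 0.3078592 + 0.3696112 = 0.6774704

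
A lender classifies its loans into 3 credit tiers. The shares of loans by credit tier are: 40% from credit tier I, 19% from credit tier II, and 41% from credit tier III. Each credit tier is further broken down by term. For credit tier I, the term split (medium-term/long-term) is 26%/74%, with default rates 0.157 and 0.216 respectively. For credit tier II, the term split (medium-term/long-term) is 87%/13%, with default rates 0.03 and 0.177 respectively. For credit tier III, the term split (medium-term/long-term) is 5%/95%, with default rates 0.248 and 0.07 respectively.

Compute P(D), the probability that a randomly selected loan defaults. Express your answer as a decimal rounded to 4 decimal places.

P(D|I) = 0.26·0.157 + 0.74·0.216 = 0.04082 + 0.15984 = 0.20066
P(D|II) = 0.87·0.03 + 0.13·0.177 = 0.0261 + 0.02301 = 0.04911
P(D|III) = 0.05·0.248 + 0.95·0.07 = 0.0124 + 0.0665 = 0.0789
Then overall,
P(D) = 0.4·0.20066 + 0.19·0.04911 + 0.41·0.0789
      = 0.080264 + 0.0093309 + 0.032349 = 0.1219439

P(D) ≈ 0.1219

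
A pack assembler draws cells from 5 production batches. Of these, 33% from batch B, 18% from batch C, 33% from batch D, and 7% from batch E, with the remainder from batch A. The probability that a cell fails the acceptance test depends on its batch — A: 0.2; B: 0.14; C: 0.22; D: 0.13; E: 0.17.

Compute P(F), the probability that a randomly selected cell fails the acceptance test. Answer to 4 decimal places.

P(A) = 1 − (0.33 + 0.18 + 0.33 + 0.07) = 0.09.
P(F) = P(F|A)·P(A) + P(F|B)·P(B) + P(F|C)·P(C) + P(F|D)·P(D) + P(F|E)·P(E)
      = 0.2·0.09 + 0.14·0.33 + 0.22·0.18 + 0.13·0.33 + 0.17·0.07
      = 0.018 + 0.0462 + 0.0396 + 0.0429 + 0.0119 = 0.1586

P(F) ≈ 0.1586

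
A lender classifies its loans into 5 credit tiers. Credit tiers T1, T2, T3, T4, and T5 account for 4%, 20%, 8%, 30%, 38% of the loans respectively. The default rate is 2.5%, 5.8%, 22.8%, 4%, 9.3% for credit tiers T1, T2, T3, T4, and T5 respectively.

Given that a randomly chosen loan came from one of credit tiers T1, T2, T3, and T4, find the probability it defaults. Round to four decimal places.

Let S = {T1, T2, T3, T4}.
P(S) = 0.04 + 0.2 + 0.08 + 0.3 = 0.62.
P(D ∩ S) = 0.025·0.04 + 0.058·0.2 + 0.228·0.08 + 0.04·0.3 = 0.001 + 0.0116 + 0.01824 + 0.012 = 0.04284.
P(D | S) = 0.04284 / 0.62 = 0.069097…

P(D|S) ≈ 0.0691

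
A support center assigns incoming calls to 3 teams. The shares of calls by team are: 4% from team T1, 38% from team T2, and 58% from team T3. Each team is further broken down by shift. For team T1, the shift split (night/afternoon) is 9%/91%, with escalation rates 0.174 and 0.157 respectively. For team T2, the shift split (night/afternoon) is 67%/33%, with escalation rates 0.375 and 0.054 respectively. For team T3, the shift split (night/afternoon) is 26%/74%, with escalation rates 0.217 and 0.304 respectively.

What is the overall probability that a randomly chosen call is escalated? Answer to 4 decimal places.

P(E|T1) = 0.09·0.174 + 0.91·0.157 = 0.01566 + 0.14287 = 0.15853
P(E|T2) = 0.67·0.375 + 0.33·0.054 = 0.25125 + 0.01782 = 0.26907
P(E|T3) = 0.26·0.217 + 0.74·0.304 = 0.05642 + 0.22496 = 0.28138
By total probability over the outer partition,
P(E) = 0.04·0.15853 + 0.38·0.26907 + 0.58·0.28138
      = 0.0063412 + 0.1022466 + 0.1632004 = 0.2717882

P(E) ≈ 0.2718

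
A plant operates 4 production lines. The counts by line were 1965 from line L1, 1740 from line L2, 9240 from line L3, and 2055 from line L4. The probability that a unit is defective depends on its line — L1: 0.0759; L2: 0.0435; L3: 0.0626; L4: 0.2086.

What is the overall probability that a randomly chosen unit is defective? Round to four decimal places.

Total: 1965 + 1740 + 9240 + 2055 = 15000.
P(L1) = 1965/15000 = 0.131. P(L2) = 1740/15000 = 0.116. P(L3) = 9240/15000 = 0.616. P(L4) = 2055/15000 = 0.137.
P(D) = P(D|L1)·P(L1) + P(D|L2)·P(L2) + P(D|L3)·P(L3) + P(D|L4)·P(L4)
      = 0.0759·0.131 + 0.0435·0.116 + 0.0626·0.616 + 0.2086·0.137
      = 0.0099429 + 0.005046 + 0.0385616 + 0.0285782 = 0.0821287

0.0821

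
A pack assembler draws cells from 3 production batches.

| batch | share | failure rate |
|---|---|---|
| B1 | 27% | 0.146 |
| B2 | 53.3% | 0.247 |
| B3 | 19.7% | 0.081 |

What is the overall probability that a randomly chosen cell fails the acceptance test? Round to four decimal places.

0.1870

P(F) = P(F|B1)·P(B1) + P(F|B2)·P(B2) + P(F|B3)·P(B3)
      = 0.146·0.27 + 0.247·0.533 + 0.081·0.197
      = 0.03942 + 0.131651 + 0.015957 = 0.187028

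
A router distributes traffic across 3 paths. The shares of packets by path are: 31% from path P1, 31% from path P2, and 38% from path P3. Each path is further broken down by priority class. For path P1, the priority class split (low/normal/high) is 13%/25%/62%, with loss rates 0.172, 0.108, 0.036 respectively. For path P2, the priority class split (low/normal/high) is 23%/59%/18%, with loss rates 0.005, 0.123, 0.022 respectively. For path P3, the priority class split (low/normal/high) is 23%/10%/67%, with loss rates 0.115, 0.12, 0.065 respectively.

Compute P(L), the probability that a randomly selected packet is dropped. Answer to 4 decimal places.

P(L|P1) = 0.13·0.172 + 0.25·0.108 + 0.62·0.036 = 0.02236 + 0.027 + 0.02232 = 0.07168
P(L|P2) = 0.23·0.005 + 0.59·0.123 + 0.18·0.022 = 0.00115 + 0.07257 + 0.00396 = 0.07768
P(L|P3) = 0.23·0.115 + 0.1·0.12 + 0.67·0.065 = 0.02645 + 0.012 + 0.04355 = 0.082
Then overall,
P(L) = 0.31·0.07168 + 0.31·0.07768 + 0.38·0.082
      = 0.0222208 + 0.0240808 + 0.03116 = 0.0774616

0.0775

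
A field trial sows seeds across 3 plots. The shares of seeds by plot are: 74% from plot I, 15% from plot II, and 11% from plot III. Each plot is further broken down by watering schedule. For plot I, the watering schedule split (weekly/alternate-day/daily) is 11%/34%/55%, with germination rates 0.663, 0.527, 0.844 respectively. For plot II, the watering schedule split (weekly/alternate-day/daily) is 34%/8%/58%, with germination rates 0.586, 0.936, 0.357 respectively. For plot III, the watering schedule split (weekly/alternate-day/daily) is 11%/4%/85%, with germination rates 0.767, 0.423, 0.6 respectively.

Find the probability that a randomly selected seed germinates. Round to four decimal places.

P(G) ≈ 0.6695

P(G|I) = 0.11·0.663 + 0.34·0.527 + 0.55·0.844 = 0.07293 + 0.17918 + 0.4642 = 0.71631
P(G|II) = 0.34·0.586 + 0.08·0.936 + 0.58·0.357 = 0.19924 + 0.07488 + 0.20706 = 0.48118
P(G|III) = 0.11·0.767 + 0.04·0.423 + 0.85·0.6 = 0.08437 + 0.01692 + 0.51 = 0.61129
By total probability over the outer partition,
P(G) = 0.74·0.71631 + 0.15·0.48118 + 0.11·0.61129
      = 0.5300694 + 0.072177 + 0.0672419 = 0.6694883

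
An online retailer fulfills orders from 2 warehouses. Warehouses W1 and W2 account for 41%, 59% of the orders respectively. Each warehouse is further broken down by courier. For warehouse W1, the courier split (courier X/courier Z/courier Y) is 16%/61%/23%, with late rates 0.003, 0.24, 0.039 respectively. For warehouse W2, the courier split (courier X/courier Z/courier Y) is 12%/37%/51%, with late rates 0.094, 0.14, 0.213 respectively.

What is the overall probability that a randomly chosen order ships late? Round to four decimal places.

P(L|W1) = 0.16·0.003 + 0.61·0.24 + 0.23·0.039 = 0.00048 + 0.1464 + 0.00897 = 0.15585
P(L|W2) = 0.12·0.094 + 0.37·0.14 + 0.51·0.213 = 0.01128 + 0.0518 + 0.10863 = 0.17171
Then overall,
P(L) = 0.41·0.15585 + 0.59·0.17171
      = 0.0638985 + 0.1013089 = 0.1652074

P(L) ≈ 0.1652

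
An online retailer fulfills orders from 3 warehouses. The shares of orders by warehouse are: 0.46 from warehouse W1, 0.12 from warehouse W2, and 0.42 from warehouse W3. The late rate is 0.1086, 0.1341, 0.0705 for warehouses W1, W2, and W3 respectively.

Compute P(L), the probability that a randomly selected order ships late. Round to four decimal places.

0.0957

P(L) = P(L|W1)·P(W1) + P(L|W2)·P(W2) + P(L|W3)·P(W3)
      = 0.1086·0.46 + 0.1341·0.12 + 0.0705·0.42
      = 0.049956 + 0.016092 + 0.02961 = 0.095658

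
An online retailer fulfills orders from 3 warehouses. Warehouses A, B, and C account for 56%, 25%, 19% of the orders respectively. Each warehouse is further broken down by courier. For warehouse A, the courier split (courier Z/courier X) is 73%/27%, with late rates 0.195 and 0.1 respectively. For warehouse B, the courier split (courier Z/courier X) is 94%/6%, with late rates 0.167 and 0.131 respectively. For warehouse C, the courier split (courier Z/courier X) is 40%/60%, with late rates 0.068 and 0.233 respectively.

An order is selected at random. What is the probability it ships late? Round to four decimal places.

P(L|A) = 0.73·0.195 + 0.27·0.1 = 0.14235 + 0.027 = 0.16935
P(L|B) = 0.94·0.167 + 0.06·0.131 = 0.15698 + 0.00786 = 0.16484
P(L|C) = 0.4·0.068 + 0.6·0.233 = 0.0272 + 0.1398 = 0.167
By total probability over the outer partition,
P(L) = 0.56·0.16935 + 0.25·0.16484 + 0.19·0.167
      = 0.094836 + 0.04121 + 0.03173 = 0.167776

P(L) ≈ 0.1678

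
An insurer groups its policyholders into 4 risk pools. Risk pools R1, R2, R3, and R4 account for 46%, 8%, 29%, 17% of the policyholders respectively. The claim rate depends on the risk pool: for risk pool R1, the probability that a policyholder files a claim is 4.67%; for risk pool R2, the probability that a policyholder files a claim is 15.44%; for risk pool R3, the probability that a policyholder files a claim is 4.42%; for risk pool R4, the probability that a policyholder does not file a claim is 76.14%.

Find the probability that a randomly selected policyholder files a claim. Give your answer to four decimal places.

0.0872

P(C|R4) = 1 − 0.7614 = 0.2386.
P(C) = P(C|R1)·P(R1) + P(C|R2)·P(R2) + P(C|R3)·P(R3) + P(C|R4)·P(R4)
      = 0.0467·0.46 + 0.1544·0.08 + 0.0442·0.29 + 0.2386·0.17
      = 0.021482 + 0.012352 + 0.012818 + 0.040562 = 0.087214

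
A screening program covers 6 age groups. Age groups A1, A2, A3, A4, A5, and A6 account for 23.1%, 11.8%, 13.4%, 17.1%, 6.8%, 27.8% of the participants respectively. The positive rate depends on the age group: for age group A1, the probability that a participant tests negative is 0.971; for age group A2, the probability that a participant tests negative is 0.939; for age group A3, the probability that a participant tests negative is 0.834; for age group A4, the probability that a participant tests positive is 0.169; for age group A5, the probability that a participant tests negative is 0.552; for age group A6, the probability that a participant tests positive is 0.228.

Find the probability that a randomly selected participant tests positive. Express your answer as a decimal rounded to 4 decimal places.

0.1589

P(T|A1) = 1 − 0.971 = 0.029.
P(T|A2) = 1 − 0.939 = 0.061.
P(T|A3) = 1 − 0.834 = 0.166.
P(T|A5) = 1 − 0.552 = 0.448.
Summing over the partition,
P(T) = P(T|A1)·P(A1) + P(T|A2)·P(A2) + P(T|A3)·P(A3) + P(T|A4)·P(A4) + P(T|A5)·P(A5) + P(T|A6)·P(A6)
      = 0.029·0.231 + 0.061·0.118 + 0.166·0.134 + 0.169·0.171 + 0.448·0.068 + 0.228·0.278
      = 0.006699 + 0.007198 + 0.022244 + 0.028899 + 0.030464 + 0.063384 = 0.158888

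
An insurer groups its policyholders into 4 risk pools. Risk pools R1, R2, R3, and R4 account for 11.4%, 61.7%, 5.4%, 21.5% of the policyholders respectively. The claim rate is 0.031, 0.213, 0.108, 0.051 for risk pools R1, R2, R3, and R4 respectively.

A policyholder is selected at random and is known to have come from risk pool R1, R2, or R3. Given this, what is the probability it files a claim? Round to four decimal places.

0.1793

Let S = {R1, R2, R3}.
P(S) = 0.114 + 0.617 + 0.054 = 0.785.
P(C ∩ S) = 0.031·0.114 + 0.213·0.617 + 0.108·0.054 = 0.003534 + 0.131421 + 0.005832 = 0.140787.
P(C | S) = 0.140787 / 0.785 = 0.179346…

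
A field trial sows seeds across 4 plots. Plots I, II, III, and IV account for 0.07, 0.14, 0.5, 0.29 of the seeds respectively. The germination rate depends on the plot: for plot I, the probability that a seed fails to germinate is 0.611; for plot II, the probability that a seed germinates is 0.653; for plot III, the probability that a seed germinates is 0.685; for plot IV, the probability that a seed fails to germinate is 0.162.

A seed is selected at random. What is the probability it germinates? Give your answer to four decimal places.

P(G) ≈ 0.7042

P(G|I) = 1 − 0.611 = 0.389.
P(G|IV) = 1 − 0.162 = 0.838.
P(G) = P(G|I)·P(I) + P(G|II)·P(II) + P(G|III)·P(III) + P(G|IV)·P(IV)
      = 0.389·0.07 + 0.653·0.14 + 0.685·0.5 + 0.838·0.29
      = 0.02723 + 0.09142 + 0.3425 + 0.24302 = 0.70417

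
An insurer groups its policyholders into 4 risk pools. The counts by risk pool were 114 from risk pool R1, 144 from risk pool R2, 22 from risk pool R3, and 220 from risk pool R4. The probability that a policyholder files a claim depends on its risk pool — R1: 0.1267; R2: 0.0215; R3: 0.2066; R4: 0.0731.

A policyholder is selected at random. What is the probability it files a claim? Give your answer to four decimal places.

Total: 114 + 144 + 22 + 220 = 500.
P(R1) = 114/500 = 0.228. P(R2) = 144/500 = 0.288. P(R3) = 22/500 = 0.044. P(R4) = 220/500 = 0.44.
Summing over the partition,
P(C) = P(C|R1)·P(R1) + P(C|R2)·P(R2) + P(C|R3)·P(R3) + P(C|R4)·P(R4)
      = 0.1267·0.228 + 0.0215·0.288 + 0.2066·0.044 + 0.0731·0.44
      = 0.0288876 + 0.006192 + 0.0090904 + 0.032164 = 0.076334

0.0763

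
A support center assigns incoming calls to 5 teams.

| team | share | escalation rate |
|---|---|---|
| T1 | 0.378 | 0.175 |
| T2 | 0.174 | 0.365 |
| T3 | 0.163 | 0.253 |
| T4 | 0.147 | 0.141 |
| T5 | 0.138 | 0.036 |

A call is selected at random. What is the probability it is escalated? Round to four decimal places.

P(E) = P(E|T1)·P(T1) + P(E|T2)·P(T2) + P(E|T3)·P(T3) + P(E|T4)·P(T4) + P(E|T5)·P(T5)
      = 0.175·0.378 + 0.365·0.174 + 0.253·0.163 + 0.141·0.147 + 0.036·0.138
      = 0.06615 + 0.06351 + 0.041239 + 0.020727 + 0.004968 = 0.196594

0.1966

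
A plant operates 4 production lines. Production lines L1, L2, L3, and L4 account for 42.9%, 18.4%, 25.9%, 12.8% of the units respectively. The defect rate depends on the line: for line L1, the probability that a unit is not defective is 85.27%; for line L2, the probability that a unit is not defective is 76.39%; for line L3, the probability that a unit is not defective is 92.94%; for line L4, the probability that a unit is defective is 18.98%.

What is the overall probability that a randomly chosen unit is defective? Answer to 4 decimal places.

P(D|L1) = 1 − 0.8527 = 0.1473.
P(D|L2) = 1 − 0.7639 = 0.2361.
P(D|L3) = 1 − 0.9294 = 0.0706.
By the law of total probability,
P(D) = P(D|L1)·P(L1) + P(D|L2)·P(L2) + P(D|L3)·P(L3) + P(D|L4)·P(L4)
      = 0.1473·0.429 + 0.2361·0.184 + 0.0706·0.259 + 0.1898·0.128
      = 0.0631917 + 0.0434424 + 0.0182854 + 0.0242944 = 0.1492139

P(D) ≈ 0.1492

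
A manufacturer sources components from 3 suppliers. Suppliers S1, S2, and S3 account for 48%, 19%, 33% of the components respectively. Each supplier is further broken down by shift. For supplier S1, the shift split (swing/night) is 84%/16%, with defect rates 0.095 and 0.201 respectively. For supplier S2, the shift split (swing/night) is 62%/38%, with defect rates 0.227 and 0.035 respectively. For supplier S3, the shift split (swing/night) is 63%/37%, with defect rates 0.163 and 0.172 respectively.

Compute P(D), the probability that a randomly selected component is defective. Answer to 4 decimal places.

P(D) ≈ 0.1379

P(D|S1) = 0.84·0.095 + 0.16·0.201 = 0.0798 + 0.03216 = 0.11196
P(D|S2) = 0.62·0.227 + 0.38·0.035 = 0.14074 + 0.0133 = 0.15404
P(D|S3) = 0.63·0.163 + 0.37·0.172 = 0.10269 + 0.06364 = 0.16633
Then overall,
P(D) = 0.48·0.11196 + 0.19·0.15404 + 0.33·0.16633
      = 0.0537408 + 0.0292676 + 0.0548889 = 0.1378973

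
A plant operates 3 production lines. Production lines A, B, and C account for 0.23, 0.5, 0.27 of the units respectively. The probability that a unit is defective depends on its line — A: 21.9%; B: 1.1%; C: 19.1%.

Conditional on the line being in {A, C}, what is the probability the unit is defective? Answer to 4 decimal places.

Let S = {A, C}.
P(S) = 0.23 + 0.27 = 0.5.
P(D ∩ S) = 0.219·0.23 + 0.191·0.27 = 0.05037 + 0.05157 = 0.10194.
P(D | S) = 0.10194 / 0.5 = 0.203880…

0.2039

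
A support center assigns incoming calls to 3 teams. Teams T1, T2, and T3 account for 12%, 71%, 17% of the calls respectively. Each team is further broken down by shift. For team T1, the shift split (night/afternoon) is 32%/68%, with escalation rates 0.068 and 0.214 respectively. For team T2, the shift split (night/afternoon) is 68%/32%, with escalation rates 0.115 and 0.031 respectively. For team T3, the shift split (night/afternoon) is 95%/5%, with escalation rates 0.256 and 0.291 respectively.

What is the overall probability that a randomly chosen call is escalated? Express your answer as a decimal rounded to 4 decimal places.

P(E) ≈ 0.1265

P(E|T1) = 0.32·0.068 + 0.68·0.214 = 0.02176 + 0.14552 = 0.16728
P(E|T2) = 0.68·0.115 + 0.32·0.031 = 0.0782 + 0.00992 = 0.08812
P(E|T3) = 0.95·0.256 + 0.05·0.291 = 0.2432 + 0.01455 = 0.25775
Then overall,
P(E) = 0.12·0.16728 + 0.71·0.08812 + 0.17·0.25775
      = 0.0200736 + 0.0625652 + 0.0438175 = 0.1264563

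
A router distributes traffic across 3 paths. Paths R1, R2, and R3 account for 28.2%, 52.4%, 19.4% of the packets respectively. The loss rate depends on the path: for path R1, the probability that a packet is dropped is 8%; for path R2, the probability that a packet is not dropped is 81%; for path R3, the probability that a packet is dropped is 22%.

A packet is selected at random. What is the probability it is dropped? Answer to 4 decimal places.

P(L) ≈ 0.1648

P(L|R2) = 1 − 0.81 = 0.19.
Using total probability over the partition,
P(L) = P(L|R1)·P(R1) + P(L|R2)·P(R2) + P(L|R3)·P(R3)
      = 0.08·0.282 + 0.19·0.524 + 0.22·0.194
      = 0.02256 + 0.09956 + 0.04268 = 0.1648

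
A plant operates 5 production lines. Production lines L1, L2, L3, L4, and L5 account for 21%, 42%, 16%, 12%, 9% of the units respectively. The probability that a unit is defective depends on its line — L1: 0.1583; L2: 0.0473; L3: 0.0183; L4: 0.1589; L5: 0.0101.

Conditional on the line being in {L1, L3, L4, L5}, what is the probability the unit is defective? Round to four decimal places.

Let S = {L1, L3, L4, L5}.
P(S) = 0.21 + 0.16 + 0.12 + 0.09 = 0.58.
P(D ∩ S) = 0.1583·0.21 + 0.0183·0.16 + 0.1589·0.12 + 0.0101·0.09 = 0.033243 + 0.002928 + 0.019068 + 0.000909 = 0.056148.
P(D | S) = 0.056148 / 0.58 = 0.096807…

P(D|S) ≈ 0.0968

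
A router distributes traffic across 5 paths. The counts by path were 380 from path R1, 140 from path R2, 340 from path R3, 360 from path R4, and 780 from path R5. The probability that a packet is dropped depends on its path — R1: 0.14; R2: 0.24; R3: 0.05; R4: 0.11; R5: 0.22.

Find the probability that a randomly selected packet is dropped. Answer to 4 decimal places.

Total: 380 + 140 + 340 + 360 + 780 = 2000.
P(R1) = 380/2000 = 0.19. P(R2) = 140/2000 = 0.07. P(R3) = 340/2000 = 0.17. P(R4) = 360/2000 = 0.18. P(R5) = 780/2000 = 0.39.
Using total probability over the partition,
P(L) = P(L|R1)·P(R1) + P(L|R2)·P(R2) + P(L|R3)·P(R3) + P(L|R4)·P(R4) + P(L|R5)·P(R5)
      = 0.14·0.19 + 0.24·0.07 + 0.05·0.17 + 0.11·0.18 + 0.22·0.39
      = 0.0266 + 0.0168 + 0.0085 + 0.0198 + 0.0858 = 0.1575

0.1575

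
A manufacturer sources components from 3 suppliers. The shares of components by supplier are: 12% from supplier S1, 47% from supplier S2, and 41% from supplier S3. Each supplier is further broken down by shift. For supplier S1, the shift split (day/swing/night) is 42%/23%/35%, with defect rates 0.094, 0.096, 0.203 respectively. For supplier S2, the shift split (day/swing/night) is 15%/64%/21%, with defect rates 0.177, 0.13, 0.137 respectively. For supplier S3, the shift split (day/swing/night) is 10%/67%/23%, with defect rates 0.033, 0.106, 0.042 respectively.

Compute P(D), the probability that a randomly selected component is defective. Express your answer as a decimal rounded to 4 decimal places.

P(D|S1) = 0.42·0.094 + 0.23·0.096 + 0.35·0.203 = 0.03948 + 0.02208 + 0.07105 = 0.13261
P(D|S2) = 0.15·0.177 + 0.64·0.13 + 0.21·0.137 = 0.02655 + 0.0832 + 0.02877 = 0.13852
P(D|S3) = 0.1·0.033 + 0.67·0.106 + 0.23·0.042 = 0.0033 + 0.07102 + 0.00966 = 0.08398
Then overall,
P(D) = 0.12·0.13261 + 0.47·0.13852 + 0.41·0.08398
      = 0.0159132 + 0.0651044 + 0.0344318 = 0.1154494

0.1154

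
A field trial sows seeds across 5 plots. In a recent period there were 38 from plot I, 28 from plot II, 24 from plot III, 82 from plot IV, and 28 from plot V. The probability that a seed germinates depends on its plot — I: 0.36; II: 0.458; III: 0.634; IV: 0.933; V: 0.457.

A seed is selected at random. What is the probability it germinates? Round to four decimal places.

Total: 38 + 28 + 24 + 82 + 28 = 200.
P(I) = 38/200 = 0.19. P(II) = 28/200 = 0.14. P(III) = 24/200 = 0.12. P(IV) = 82/200 = 0.41. P(V) = 28/200 = 0.14.
P(G) = P(G|I)·P(I) + P(G|II)·P(II) + P(G|III)·P(III) + P(G|IV)·P(IV) + P(G|V)·P(V)
      = 0.36·0.19 + 0.458·0.14 + 0.634·0.12 + 0.933·0.41 + 0.457·0.14
      = 0.0684 + 0.06412 + 0.07608 + 0.38253 + 0.06398 = 0.65511

P(G) ≈ 0.6551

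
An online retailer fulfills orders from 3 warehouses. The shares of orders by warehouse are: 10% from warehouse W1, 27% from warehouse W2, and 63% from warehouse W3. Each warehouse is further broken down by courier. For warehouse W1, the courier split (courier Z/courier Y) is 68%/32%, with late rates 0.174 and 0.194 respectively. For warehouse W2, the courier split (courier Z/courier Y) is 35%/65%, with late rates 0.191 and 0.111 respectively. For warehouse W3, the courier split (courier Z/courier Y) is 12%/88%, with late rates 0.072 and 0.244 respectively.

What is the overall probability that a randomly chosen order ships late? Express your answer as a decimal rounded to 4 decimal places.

P(L|W1) = 0.68·0.174 + 0.32·0.194 = 0.11832 + 0.06208 = 0.1804
P(L|W2) = 0.35·0.191 + 0.65·0.111 = 0.06685 + 0.07215 = 0.139
P(L|W3) = 0.12·0.072 + 0.88·0.244 = 0.00864 + 0.21472 = 0.22336
Then overall,
P(L) = 0.1·0.1804 + 0.27·0.139 + 0.63·0.22336
      = 0.01804 + 0.03753 + 0.1407168 = 0.1962868

0.1963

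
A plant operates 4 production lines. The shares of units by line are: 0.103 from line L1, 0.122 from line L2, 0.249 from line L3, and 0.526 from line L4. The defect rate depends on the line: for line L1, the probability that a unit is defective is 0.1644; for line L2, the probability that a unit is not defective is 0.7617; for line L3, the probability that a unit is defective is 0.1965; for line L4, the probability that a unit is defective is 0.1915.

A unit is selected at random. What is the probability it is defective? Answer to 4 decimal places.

0.1957

P(D|L2) = 1 − 0.7617 = 0.2383.
P(D) = P(D|L1)·P(L1) + P(D|L2)·P(L2) + P(D|L3)·P(L3) + P(D|L4)·P(L4)
      = 0.1644·0.103 + 0.2383·0.122 + 0.1965·0.249 + 0.1915·0.526
      = 0.0169332 + 0.0290726 + 0.0489285 + 0.100729 = 0.1956633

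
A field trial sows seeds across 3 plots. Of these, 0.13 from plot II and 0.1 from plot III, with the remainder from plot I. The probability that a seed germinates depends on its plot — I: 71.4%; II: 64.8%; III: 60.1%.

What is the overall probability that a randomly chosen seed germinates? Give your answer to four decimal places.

P(I) = 1 − (0.13 + 0.1) = 0.77.
P(G) = P(G|I)·P(I) + P(G|II)·P(II) + P(G|III)·P(III)
      = 0.714·0.77 + 0.648·0.13 + 0.601·0.1
      = 0.54978 + 0.08424 + 0.0601 = 0.69412

0.6941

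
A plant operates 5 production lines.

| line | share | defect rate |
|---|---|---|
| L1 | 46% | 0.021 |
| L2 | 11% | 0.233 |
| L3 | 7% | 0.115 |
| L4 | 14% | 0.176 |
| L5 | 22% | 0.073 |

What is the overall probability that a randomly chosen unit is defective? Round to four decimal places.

Summing over the partition,
P(D) = P(D|L1)·P(L1) + P(D|L2)·P(L2) + P(D|L3)·P(L3) + P(D|L4)·P(L4) + P(D|L5)·P(L5)
      = 0.021·0.46 + 0.233·0.11 + 0.115·0.07 + 0.176·0.14 + 0.073·0.22
      = 0.00966 + 0.02563 + 0.00805 + 0.02464 + 0.01606 = 0.08404

P(D) ≈ 0.0840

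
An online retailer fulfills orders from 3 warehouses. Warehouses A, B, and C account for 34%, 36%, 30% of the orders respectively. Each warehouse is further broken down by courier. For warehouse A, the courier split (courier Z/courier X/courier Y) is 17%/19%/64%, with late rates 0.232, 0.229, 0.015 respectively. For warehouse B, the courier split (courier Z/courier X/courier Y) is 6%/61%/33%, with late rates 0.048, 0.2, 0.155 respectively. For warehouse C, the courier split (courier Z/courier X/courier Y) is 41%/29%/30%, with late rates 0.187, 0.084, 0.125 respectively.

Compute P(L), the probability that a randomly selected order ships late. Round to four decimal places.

P(L) ≈ 0.1364

P(L|A) = 0.17·0.232 + 0.19·0.229 + 0.64·0.015 = 0.03944 + 0.04351 + 0.0096 = 0.09255
P(L|B) = 0.06·0.048 + 0.61·0.2 + 0.33·0.155 = 0.00288 + 0.122 + 0.05115 = 0.17603
P(L|C) = 0.41·0.187 + 0.29·0.084 + 0.3·0.125 = 0.07667 + 0.02436 + 0.0375 = 0.13853
Then overall,
P(L) = 0.34·0.09255 + 0.36·0.17603 + 0.3·0.13853
      = 0.031467 + 0.0633708 + 0.041559 = 0.1363968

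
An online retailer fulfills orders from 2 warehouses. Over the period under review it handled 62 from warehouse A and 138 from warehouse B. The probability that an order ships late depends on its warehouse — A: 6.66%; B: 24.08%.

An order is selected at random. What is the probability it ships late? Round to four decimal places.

0.1868

Total: 62 + 138 = 200.
P(A) = 62/200 = 0.31. P(B) = 138/200 = 0.69.
Summing over the partition,
P(L) = P(L|A)·P(A) + P(L|B)·P(B)
      = 0.0666·0.31 + 0.2408·0.69
      = 0.020646 + 0.166152 = 0.186798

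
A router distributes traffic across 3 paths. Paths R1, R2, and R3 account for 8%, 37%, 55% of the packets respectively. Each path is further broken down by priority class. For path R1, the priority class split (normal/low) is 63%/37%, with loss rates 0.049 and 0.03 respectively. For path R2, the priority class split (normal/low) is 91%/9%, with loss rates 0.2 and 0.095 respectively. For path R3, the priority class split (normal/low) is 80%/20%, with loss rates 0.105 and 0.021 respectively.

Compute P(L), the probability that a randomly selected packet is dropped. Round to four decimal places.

P(L|R1) = 0.63·0.049 + 0.37·0.03 = 0.03087 + 0.0111 = 0.04197
P(L|R2) = 0.91·0.2 + 0.09·0.095 = 0.182 + 0.00855 = 0.19055
P(L|R3) = 0.8·0.105 + 0.2·0.021 = 0.084 + 0.0042 = 0.0882
Then overall,
P(L) = 0.08·0.04197 + 0.37·0.19055 + 0.55·0.0882
      = 0.0033576 + 0.0705035 + 0.04851 = 0.1223711

P(L) ≈ 0.1224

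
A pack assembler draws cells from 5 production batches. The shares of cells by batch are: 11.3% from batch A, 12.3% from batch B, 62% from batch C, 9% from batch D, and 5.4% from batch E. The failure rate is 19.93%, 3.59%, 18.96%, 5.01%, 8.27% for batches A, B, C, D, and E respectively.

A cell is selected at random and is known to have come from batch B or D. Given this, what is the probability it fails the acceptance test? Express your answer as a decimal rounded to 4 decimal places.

Let S = {B, D}.
P(S) = 0.123 + 0.09 = 0.213.
P(F ∩ S) = 0.0359·0.123 + 0.0501·0.09 = 0.0044157 + 0.004509 = 0.0089247.
P(F | S) = 0.0089247 / 0.213 = 0.041900…

0.0419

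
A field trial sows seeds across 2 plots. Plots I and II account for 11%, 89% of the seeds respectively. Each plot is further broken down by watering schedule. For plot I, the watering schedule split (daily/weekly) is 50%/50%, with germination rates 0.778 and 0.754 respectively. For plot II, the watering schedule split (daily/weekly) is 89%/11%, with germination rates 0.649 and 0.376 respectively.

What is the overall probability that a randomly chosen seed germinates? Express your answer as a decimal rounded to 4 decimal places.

P(G|I) = 0.5·0.778 + 0.5·0.754 = 0.389 + 0.377 = 0.766
P(G|II) = 0.89·0.649 + 0.11·0.376 = 0.57761 + 0.04136 = 0.61897
By total probability over the outer partition,
P(G) = 0.11·0.766 + 0.89·0.61897
      = 0.08426 + 0.5508833 = 0.6351433

0.6351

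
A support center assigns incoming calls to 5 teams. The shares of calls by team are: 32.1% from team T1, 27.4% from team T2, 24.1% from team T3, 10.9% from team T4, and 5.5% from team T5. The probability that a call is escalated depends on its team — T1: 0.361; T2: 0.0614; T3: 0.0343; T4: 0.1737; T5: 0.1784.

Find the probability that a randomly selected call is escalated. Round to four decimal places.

Summing over the partition,
P(E) = P(E|T1)·P(T1) + P(E|T2)·P(T2) + P(E|T3)·P(T3) + P(E|T4)·P(T4) + P(E|T5)·P(T5)
      = 0.361·0.321 + 0.0614·0.274 + 0.0343·0.241 + 0.1737·0.109 + 0.1784·0.055
      = 0.115881 + 0.0168236 + 0.0082663 + 0.0189333 + 0.009812 = 0.1697162

P(E) ≈ 0.1697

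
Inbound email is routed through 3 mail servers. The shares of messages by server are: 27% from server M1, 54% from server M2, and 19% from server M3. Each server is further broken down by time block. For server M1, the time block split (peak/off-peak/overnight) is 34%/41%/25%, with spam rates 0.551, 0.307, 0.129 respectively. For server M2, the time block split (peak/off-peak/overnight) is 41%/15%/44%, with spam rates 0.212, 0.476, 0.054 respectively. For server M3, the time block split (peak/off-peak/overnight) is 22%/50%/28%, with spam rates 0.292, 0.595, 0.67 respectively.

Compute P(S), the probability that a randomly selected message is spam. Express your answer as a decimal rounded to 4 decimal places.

0.2960

P(S|M1) = 0.34·0.551 + 0.41·0.307 + 0.25·0.129 = 0.18734 + 0.12587 + 0.03225 = 0.34546
P(S|M2) = 0.41·0.212 + 0.15·0.476 + 0.44·0.054 = 0.08692 + 0.0714 + 0.02376 = 0.18208
P(S|M3) = 0.22·0.292 + 0.5·0.595 + 0.28·0.67 = 0.06424 + 0.2975 + 0.1876 = 0.54934
Then overall,
P(S) = 0.27·0.34546 + 0.54·0.18208 + 0.19·0.54934
      = 0.0932742 + 0.0983232 + 0.1043746 = 0.295972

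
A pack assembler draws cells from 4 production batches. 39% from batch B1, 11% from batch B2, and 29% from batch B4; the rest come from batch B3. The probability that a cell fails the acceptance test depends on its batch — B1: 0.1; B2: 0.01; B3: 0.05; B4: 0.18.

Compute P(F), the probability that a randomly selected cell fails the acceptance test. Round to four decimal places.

P(B3) = 1 − (0.39 + 0.11 + 0.29) = 0.21.
P(F) = P(F|B1)·P(B1) + P(F|B2)·P(B2) + P(F|B3)·P(B3) + P(F|B4)·P(B4)
      = 0.1·0.39 + 0.01·0.11 + 0.05·0.21 + 0.18·0.29
      = 0.039 + 0.0011 + 0.0105 + 0.0522 = 0.1028

0.1028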